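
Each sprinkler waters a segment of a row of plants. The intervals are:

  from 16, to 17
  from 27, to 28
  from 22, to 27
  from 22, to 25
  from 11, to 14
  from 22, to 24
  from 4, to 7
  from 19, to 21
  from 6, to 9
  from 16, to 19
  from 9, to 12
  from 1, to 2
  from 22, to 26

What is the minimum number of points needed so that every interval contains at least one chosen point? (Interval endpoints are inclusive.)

7

Sort by right endpoint; whenever an interval is uncovered, place a point at its right end.
Sorted: [1,2] [4,7] [6,9] [9,12] [11,14] [16,17] [16,19] [19,21] [22,24] [22,25] [22,26] [22,27] [27,28]
{[1,2]} hit by 2; {[4,7],[6,9]} hit by 7; {[9,12],[11,14]} hit by 12; {[16,17],[16,19]} hit by 17; {[19,21]} hit by 21; {[22,24],[22,25],[22,26],[22,27]} hit by 24; {[27,28]} hit by 28.
Points: 2, 7, 12, 17, 21, 24, 28 (7 total).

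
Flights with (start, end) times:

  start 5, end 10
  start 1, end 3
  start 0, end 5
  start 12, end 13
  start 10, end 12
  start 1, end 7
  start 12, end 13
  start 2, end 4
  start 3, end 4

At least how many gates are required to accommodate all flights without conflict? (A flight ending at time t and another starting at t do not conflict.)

4

The answer is the maximum number of intervals overlapping at any instant.
starts: [0, 1, 1, 2, 3, 5, 10, 12, 12]
ends:   [3, 4, 4, 5, 7, 10, 12, 13, 13]
s0→1 s1→2 s1→3 s2→4  — peak 4.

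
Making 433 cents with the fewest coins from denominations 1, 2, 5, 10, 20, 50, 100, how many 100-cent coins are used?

4

Greedy: take as many of the largest coin as possible, then repeat with the remainder.
433 = 4×100 + 1×20 + 1×10 + 1×2 + 1×1
Count of 100: 4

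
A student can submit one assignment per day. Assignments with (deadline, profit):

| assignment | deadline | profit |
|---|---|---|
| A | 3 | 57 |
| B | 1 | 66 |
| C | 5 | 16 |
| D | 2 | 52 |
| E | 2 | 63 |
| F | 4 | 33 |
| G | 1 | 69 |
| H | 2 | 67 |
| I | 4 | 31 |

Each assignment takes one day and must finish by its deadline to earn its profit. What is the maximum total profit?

242

Sort by profit descending; place each in the latest free slot ≤ its deadline.
By profit: G(d1,69), H(d2,67), B(d1,66), E(d2,63), A(d3,57), D(d2,52), F(d4,33), I(d4,31), C(d5,16)
G→slot 1; H→slot 2; B skipped; E skipped; A→slot 3; D skipped; F→slot 4; I skipped; C→slot 5.
Profit = 69 + 67 + 57 + 33 + 16 = 242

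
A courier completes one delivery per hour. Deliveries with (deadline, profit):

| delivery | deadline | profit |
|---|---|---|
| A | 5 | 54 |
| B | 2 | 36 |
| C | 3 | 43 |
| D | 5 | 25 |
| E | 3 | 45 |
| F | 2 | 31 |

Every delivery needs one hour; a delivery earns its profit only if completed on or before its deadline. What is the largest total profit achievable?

Take jobs in profit order; each goes to the latest open slot no later than its deadline.
Profit order: A=54 E=45 C=43 B=36 F=31 D=25
Assign: A→slot 5, E→slot 3, C→slot 2, B→slot 1, F skipped, D→slot 4.
Slots: [1:B] [2:C] [3:E] [4:D] [5:A]
Profit = 36 + 43 + 45 + 25 + 54 = 203

203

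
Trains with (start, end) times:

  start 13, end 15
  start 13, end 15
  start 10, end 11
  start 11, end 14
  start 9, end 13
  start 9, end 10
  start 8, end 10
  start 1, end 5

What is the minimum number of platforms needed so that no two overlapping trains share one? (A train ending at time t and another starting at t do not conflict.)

Count concurrent intervals with a sweep; the peak is the room count.
Events (time:±→running): 1:+→1 5:-→0 8:+→1 9:+→2 9:+→3 … peak 3.

3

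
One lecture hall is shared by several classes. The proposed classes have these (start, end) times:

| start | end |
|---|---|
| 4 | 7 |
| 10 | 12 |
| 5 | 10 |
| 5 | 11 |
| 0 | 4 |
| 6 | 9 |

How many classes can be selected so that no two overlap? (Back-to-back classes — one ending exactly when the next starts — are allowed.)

Sort by end time and greedily take each interval whose start is ≥ the last chosen end.
By end time: (0,4), (4,7), (6,9), (5,10), (5,11), (10,12).
Pick (0,4); next start ≥ 4 → (4,7); next start ≥ 7 → (10,12).
Selected 3 classes.

3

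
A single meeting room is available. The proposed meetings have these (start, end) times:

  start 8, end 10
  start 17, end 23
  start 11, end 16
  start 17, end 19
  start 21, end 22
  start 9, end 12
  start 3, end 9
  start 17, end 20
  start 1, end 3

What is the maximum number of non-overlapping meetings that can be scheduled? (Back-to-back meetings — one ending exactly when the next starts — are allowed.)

By end time: (1,3), (3,9), (8,10), (9,12), (11,16), (17,19), (17,20), (21,22), (17,23).
Pick (1,3); next start ≥ 3 → (3,9); next start ≥ 9 → (9,12); next start ≥ 12 → (17,19); next start ≥ 19 → (21,22).
Selected 5 meetings.

5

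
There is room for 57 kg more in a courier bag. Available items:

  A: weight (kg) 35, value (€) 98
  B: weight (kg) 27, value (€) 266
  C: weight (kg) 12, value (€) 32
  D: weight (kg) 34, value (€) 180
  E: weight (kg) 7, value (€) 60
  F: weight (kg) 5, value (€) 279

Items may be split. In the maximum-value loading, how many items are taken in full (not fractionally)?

3

Greedy by value/weight ratio, highest first.
Ratios (sorted): F 55.80, B 9.85, E 8.57, D 5.29, A 2.80, C 2.67
take F (5 @ 279); take B (27 @ 266); take E (7 @ 60); take 18/34 of D → 95.29. Capacity used 57/57.
3 item(s) taken whole; one partial (take 18/34 of D).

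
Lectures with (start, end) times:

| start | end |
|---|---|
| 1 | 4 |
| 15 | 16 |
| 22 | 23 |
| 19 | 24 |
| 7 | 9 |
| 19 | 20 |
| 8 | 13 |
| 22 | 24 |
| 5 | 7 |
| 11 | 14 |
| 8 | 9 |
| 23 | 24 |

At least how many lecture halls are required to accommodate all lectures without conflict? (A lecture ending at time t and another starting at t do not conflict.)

3

Events (time:±→running): 1:+→1 4:-→0 5:+→1 7:-→0 7:+→1 8:+→2 8:+→3 … peak 3.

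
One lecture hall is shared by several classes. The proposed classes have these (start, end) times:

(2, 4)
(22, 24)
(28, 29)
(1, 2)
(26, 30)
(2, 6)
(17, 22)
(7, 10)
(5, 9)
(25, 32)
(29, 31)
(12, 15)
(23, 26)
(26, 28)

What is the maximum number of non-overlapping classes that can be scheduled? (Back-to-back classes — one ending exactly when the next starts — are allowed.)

9

Sorted by end: (1,2)  (2,4)  (2,6)  (5,9)  (7,10)  (12,15)  (17,22)  (22,24)  (23,26)  (26,28)  (28,29)  (26,30)  (29,31)  (25,32)
take (1,2); take (2,4); take (5,9); take (12,15); take (17,22); take (22,24); skip (23,26); take (26,28); take (28,29); take (29,31).
Selected 9 classes.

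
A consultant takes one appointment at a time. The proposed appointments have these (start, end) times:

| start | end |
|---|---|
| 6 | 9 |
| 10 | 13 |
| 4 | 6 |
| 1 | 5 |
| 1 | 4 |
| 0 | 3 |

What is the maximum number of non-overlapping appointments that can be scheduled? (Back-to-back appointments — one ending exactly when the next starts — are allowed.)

4

By end time: (0,3), (1,4), (1,5), (4,6), (6,9), (10,13).
Pick (0,3); next start ≥ 3 → (4,6); next start ≥ 6 → (6,9); next start ≥ 9 → (10,13).
Selected 4 appointments.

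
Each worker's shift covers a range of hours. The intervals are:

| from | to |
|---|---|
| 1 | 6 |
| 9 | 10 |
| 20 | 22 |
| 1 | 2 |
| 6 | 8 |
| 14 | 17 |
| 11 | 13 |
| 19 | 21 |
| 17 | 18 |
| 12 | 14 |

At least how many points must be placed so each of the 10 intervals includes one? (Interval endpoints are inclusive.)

6

Process intervals by earliest right end; each time one isn't hit yet, stab at its right endpoint.
By right end: [1,2]  [1,6]  [6,8]  [9,10]  [11,13]  [12,14]  [14,17]  [17,18]  [19,21]  [20,22]
[1,2] uncovered → point at 2; [6,8] uncovered → point at 8; [9,10] uncovered → point at 10; [11,13] uncovered → point at 13; [14,17] uncovered → point at 17; [19,21] uncovered → point at 21.
Points: 2, 8, 10, 13, 17, 21 (6 total).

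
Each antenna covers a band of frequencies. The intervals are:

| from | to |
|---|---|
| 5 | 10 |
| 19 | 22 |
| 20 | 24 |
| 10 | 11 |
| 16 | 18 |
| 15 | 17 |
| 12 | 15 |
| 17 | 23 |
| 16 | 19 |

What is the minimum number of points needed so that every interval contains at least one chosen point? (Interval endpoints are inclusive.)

4

By right end: [5,10]  [10,11]  [12,15]  [15,17]  [16,18]  [16,19]  [19,22]  [17,23]  [20,24]
[5,10] uncovered → point at 10; [12,15] uncovered → point at 15; [16,18] uncovered → point at 18; [19,22] uncovered → point at 22.
Points: 10, 15, 18, 22 (4 total).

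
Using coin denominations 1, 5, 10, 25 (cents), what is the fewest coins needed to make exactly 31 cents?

Greedy: take as many of the largest coin as possible, then repeat with the remainder.
31 = 1×25 + 1×5 + 1×1
Total coins = 1 + 1 + 1 = 3

3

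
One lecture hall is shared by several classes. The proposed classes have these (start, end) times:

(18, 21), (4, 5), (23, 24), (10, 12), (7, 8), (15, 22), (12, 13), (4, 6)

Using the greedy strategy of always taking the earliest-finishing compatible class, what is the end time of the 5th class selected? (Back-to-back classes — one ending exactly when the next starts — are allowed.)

21

Sorted by end: (4,5)  (4,6)  (7,8)  (10,12)  (12,13)  (18,21)  (15,22)  (23,24)
take (4,5); take (7,8); take (10,12); take (12,13); take (18,21); take (23,24).
Selected: (4,5) (7,8) (10,12) (12,13) (18,21) (23,24)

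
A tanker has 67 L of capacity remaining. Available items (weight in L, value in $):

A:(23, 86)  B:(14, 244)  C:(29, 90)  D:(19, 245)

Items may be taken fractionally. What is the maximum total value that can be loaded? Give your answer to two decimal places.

Sort by value per unit weight and fill in that order.
Order: B (244/14=17.43) > D (245/19=12.89) > A (86/23=3.74) > C (90/29=3.10)
Fill: take B (14 @ 244) → take D (19 @ 245) → take A (23 @ 86) → take 11/29 of C → 34.14; 67/67 used.
Total value = 609.14

609.14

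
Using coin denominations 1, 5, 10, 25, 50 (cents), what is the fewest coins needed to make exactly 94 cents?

8

94 − 1×50→44 − 1×25→19 − 1×10→9 − 1×5→4 − 4×1→0
Total coins = 1 + 1 + 1 + 1 + 4 = 8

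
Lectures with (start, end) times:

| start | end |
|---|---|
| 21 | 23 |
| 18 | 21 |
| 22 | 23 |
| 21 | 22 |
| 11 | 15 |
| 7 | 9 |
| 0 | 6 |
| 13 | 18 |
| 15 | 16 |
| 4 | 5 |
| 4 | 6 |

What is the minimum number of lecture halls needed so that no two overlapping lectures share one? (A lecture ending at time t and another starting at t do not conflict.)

The answer is the maximum number of intervals overlapping at any instant.
Events (time:±→running): 0:+→1 4:+→2 4:+→3 … peak 3.

3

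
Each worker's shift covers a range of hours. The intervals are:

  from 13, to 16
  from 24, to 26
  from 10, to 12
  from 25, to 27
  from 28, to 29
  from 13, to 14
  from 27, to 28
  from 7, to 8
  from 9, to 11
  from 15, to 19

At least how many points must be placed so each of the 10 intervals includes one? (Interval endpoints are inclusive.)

Sorted: [7,8] [9,11] [10,12] [13,14] [13,16] [15,19] [24,26] [25,27] [27,28] [28,29]
{[7,8]} hit by 8; {[9,11],[10,12]} hit by 11; {[13,14],[13,16]} hit by 14; {[15,19]} hit by 19; {[24,26],[25,27]} hit by 26; {[27,28],[28,29]} hit by 28.
Points: 8, 11, 14, 19, 26, 28 (6 total).

6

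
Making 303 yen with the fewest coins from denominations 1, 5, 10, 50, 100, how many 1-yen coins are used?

3

Use the largest denomination that fits, subtract, and repeat.
303 − 3×100→3 − 3×1→0
Count of 1: 3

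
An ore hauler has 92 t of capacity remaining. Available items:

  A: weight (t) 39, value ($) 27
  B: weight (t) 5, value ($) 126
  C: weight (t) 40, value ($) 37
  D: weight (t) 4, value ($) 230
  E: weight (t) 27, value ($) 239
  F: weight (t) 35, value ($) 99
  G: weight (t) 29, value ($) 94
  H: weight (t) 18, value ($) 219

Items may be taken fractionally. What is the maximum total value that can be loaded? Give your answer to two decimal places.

Greedy by value/weight ratio, highest first.
Order: D (230/4=57.50) > B (126/5=25.20) > H (219/18=12.17) > E (239/27=8.85) > G (94/29=3.24) > F (99/35=2.83) > C (37/40=0.93) > A (27/39=0.69)
Fill: take D (4 @ 230) → take B (5 @ 126) → take H (18 @ 219) → take E (27 @ 239) → take G (29 @ 94) → take 9/35 of F → 25.46; 92/92 used.
Total value = 933.46

933.46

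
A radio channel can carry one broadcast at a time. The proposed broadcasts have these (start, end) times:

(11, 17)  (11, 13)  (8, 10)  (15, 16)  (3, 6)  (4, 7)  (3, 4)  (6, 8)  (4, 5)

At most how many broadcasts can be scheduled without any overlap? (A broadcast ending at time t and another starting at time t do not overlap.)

Greedy by earliest finish: after sorting by end time, pick each interval compatible with the last pick.
By end time: (3,4), (4,5), (3,6), (4,7), (6,8), (8,10), (11,13), (15,16), (11,17).
Pick (3,4); next start ≥ 4 → (4,5); next start ≥ 5 → (6,8); next start ≥ 8 → (8,10); next start ≥ 10 → (11,13); next start ≥ 13 → (15,16).
Selected 6 broadcasts.

6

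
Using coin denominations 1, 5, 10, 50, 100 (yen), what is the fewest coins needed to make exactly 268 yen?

8

Use the largest denomination that fits, subtract, and repeat.
268 − 2×100→68 − 1×50→18 − 1×10→8 − 1×5→3 − 3×1→0
Total coins = 2 + 1 + 1 + 1 + 3 = 8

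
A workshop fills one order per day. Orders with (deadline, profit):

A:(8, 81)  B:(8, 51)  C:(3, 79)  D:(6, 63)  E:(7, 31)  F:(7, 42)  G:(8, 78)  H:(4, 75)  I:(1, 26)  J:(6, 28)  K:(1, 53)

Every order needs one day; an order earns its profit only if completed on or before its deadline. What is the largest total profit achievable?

522

By profit: A(d8,81), C(d3,79), G(d8,78), H(d4,75), D(d6,63), K(d1,53), B(d8,51), F(d7,42), E(d7,31), J(d6,28), I(d1,26)
A→slot 8; C→slot 3; G→slot 7; H→slot 4; D→slot 6; K→slot 1; B→slot 5; F→slot 2; E skipped; J skipped; I skipped.
Profit = 53 + 42 + 79 + 75 + 51 + 63 + 78 + 81 = 522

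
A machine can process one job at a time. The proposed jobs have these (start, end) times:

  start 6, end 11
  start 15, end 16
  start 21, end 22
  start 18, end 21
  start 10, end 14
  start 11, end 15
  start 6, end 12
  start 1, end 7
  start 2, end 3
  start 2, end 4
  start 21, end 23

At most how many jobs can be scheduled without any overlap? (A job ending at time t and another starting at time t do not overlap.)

6

Greedy by earliest finish: after sorting by end time, pick each interval compatible with the last pick.
Sorted by end: (2,3)  (2,4)  (1,7)  (6,11)  (6,12)  (10,14)  (11,15)  (15,16)  (18,21)  (21,22)  (21,23)
take (2,3); skip (2,4); skip (1,7); take (6,11); take (11,15); take (15,16); take (18,21); take (21,22); skip (21,23).
Selected 6 jobs.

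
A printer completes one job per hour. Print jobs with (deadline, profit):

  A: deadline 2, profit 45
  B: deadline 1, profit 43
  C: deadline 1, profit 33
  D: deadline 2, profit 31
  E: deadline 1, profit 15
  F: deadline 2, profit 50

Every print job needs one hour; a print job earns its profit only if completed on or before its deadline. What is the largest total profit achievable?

95

By profit: F(d2,50), A(d2,45), B(d1,43), C(d1,33), D(d2,31), E(d1,15)
F→slot 2; A→slot 1; B skipped; C skipped; D skipped; E skipped.
Profit = 45 + 50 = 95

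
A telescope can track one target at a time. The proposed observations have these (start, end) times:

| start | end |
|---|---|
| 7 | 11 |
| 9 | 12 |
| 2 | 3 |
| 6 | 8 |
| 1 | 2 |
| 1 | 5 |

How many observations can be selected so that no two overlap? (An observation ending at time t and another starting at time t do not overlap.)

4

Greedy by earliest finish: after sorting by end time, pick each interval compatible with the last pick.
By end time: (1,2), (2,3), (1,5), (6,8), (7,11), (9,12).
Pick (1,2); next start ≥ 2 → (2,3); next start ≥ 3 → (6,8); next start ≥ 8 → (9,12).
Selected 4 observations.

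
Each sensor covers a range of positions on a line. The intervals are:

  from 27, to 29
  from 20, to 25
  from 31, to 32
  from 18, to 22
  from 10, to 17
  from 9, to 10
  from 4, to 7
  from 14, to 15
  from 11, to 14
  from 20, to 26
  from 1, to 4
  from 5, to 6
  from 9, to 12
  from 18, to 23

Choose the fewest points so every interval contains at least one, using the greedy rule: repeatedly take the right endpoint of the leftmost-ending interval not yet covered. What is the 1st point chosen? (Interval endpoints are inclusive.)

4

Process intervals by earliest right end; each time one isn't hit yet, stab at its right endpoint.
By right end: [1,4]  [5,6]  [4,7]  [9,10]  [9,12]  [11,14]  [14,15]  [10,17]  [18,22]  [18,23]  [20,25]  [20,26]  [27,29]  [31,32]
[1,4] uncovered → point at 4; [5,6] uncovered → point at 6; [9,10] uncovered → point at 10; [11,14] uncovered → point at 14; [18,22] uncovered → point at 22; [27,29] uncovered → point at 29; [31,32] uncovered → point at 32.
Points: 4, 6, 10, 14, 22, 29, 32 (7 total).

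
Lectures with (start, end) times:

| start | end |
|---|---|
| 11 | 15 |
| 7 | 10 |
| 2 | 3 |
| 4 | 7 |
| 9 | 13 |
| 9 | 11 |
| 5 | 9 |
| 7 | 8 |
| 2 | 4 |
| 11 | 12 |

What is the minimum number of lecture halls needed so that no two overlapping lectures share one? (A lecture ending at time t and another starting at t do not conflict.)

The answer is the maximum number of intervals overlapping at any instant.
Events (time:±→running): 2:+→1 2:+→2 3:-→1 4:-→0 4:+→1 5:+→2 7:-→1 7:+→2 7:+→3 … peak 3.

3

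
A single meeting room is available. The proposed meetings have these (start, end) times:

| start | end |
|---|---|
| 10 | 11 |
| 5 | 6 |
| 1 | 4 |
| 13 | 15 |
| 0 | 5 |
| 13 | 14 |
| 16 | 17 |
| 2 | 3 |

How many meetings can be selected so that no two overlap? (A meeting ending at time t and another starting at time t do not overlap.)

Greedy by earliest finish: after sorting by end time, pick each interval compatible with the last pick.
Sorted by end: (2,3)  (1,4)  (0,5)  (5,6)  (10,11)  (13,14)  (13,15)  (16,17)
take (2,3); take (5,6); take (10,11); take (13,14); take (16,17).
Selected 5 meetings.

5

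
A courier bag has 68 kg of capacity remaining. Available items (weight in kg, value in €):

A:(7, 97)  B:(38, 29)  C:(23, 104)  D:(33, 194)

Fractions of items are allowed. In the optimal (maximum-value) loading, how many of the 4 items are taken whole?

Greedy by value/weight ratio, highest first.
Order: A (97/7=13.86) > D (194/33=5.88) > C (104/23=4.52) > B (29/38=0.76)
Fill: take A (7 @ 97) → take D (33 @ 194) → take C (23 @ 104) → take 5/38 of B → 3.82; 68/68 used.
3 item(s) taken whole; one partial (take 5/38 of B).

3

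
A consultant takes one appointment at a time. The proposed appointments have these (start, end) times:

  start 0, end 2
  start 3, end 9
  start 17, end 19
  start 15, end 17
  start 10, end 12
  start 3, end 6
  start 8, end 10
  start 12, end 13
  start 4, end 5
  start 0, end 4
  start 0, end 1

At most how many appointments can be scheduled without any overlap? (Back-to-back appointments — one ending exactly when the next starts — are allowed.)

7

Greedy by earliest finish: after sorting by end time, pick each interval compatible with the last pick.
Sorted by end: (0,1)  (0,2)  (0,4)  (4,5)  (3,6)  (3,9)  (8,10)  (10,12)  (12,13)  (15,17)  (17,19)
take (0,1); skip (0,2); take (4,5); skip (3,9); take (8,10); take (10,12); take (12,13); take (15,17); take (17,19).
Selected 7 appointments.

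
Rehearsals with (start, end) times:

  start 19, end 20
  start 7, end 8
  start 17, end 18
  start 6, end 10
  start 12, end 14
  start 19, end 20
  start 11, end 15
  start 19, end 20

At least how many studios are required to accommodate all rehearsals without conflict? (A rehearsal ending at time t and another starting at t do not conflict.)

3

starts: [6, 7, 11, 12, 17, 19, 19, 19]
ends:   [8, 10, 14, 15, 18, 20, 20, 20]
s6→1 s7→2 e8→1 e10→0 s11→1 s12→2 e14→1 e15→0 s17→1 e18→0 s19→1 s19→2 s19→3  — peak 3.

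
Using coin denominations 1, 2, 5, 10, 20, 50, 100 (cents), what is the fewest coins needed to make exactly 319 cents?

7

Greedy: take as many of the largest coin as possible, then repeat with the remainder.
319 − 3×100→19 − 1×10→9 − 1×5→4 − 2×2→0
Total coins = 3 + 1 + 1 + 2 = 7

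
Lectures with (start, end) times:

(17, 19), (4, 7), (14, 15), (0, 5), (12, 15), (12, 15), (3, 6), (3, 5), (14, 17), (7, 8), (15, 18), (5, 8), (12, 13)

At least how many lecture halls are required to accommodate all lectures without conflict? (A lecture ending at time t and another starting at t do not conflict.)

4

The answer is the maximum number of intervals overlapping at any instant.
starts: [0, 3, 3, 4, 5, 7, 12, 12, 12, 14, 14, 15, 17]
ends:   [5, 5, 6, 7, 8, 8, 13, 15, 15, 15, 17, 18, 19]
s0→1 s3→2 s3→3 s4→4  — peak 4.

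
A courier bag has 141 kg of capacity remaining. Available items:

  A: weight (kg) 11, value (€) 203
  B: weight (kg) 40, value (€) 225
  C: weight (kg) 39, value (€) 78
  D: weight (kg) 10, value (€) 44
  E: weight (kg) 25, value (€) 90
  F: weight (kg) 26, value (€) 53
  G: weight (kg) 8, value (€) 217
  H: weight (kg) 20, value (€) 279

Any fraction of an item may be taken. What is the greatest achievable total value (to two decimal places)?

1113.00

Greedy by value/weight ratio, highest first.
Ratios (sorted): G 27.12, A 18.45, H 13.95, B 5.62, D 4.40, E 3.60, F 2.04, C 2.00
take G (8 @ 217); take A (11 @ 203); take H (20 @ 279); take B (40 @ 225); take D (10 @ 44); take E (25 @ 90); take F (26 @ 53); take 1/39 of C → 2.00. Capacity used 141/141.
Total value = 1113.00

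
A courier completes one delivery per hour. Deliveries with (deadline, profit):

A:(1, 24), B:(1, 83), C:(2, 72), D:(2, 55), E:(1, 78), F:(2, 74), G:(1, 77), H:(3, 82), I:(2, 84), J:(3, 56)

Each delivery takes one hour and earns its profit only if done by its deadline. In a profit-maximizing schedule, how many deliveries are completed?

Sort by profit descending; place each in the latest free slot ≤ its deadline.
By profit: I(d2,84), B(d1,83), H(d3,82), E(d1,78), G(d1,77), F(d2,74), C(d2,72), J(d3,56), D(d2,55), A(d1,24)
I→slot 2; B→slot 1; H→slot 3; E skipped; G skipped; F skipped; C skipped; J skipped; D skipped; A skipped.
3 of 10 scheduled.

3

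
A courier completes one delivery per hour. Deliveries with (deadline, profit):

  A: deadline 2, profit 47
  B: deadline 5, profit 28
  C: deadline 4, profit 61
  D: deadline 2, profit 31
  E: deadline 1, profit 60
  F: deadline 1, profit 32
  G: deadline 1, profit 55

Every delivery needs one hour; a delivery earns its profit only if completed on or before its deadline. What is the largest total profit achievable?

Take jobs in profit order; each goes to the latest open slot no later than its deadline.
By profit: C(d4,61), E(d1,60), G(d1,55), A(d2,47), F(d1,32), D(d2,31), B(d5,28)
C→slot 4; E→slot 1; G skipped; A→slot 2; F skipped; D skipped; B→slot 5.
Profit = 60 + 47 + 61 + 28 = 196

196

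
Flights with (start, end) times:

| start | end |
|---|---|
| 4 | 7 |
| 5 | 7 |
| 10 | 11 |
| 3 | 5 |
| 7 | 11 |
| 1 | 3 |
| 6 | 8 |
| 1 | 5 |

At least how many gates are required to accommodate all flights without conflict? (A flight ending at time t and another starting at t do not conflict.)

3

The answer is the maximum number of intervals overlapping at any instant.
starts: [1, 1, 3, 4, 5, 6, 7, 10]
ends:   [3, 5, 5, 7, 7, 8, 11, 11]
s1→1 s1→2 e3→1 s3→2 s4→3  — peak 3.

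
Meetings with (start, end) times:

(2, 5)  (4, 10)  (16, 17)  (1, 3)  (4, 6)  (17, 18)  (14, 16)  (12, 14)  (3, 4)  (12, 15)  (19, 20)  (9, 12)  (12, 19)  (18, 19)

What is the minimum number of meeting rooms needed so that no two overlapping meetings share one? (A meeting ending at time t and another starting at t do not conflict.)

The answer is the maximum number of intervals overlapping at any instant.
starts: [1, 2, 3, 4, 4, 9, 12, 12, 12, 14, 16, 17, 18, 19]
ends:   [3, 4, 5, 6, 10, 12, 14, 15, 16, 17, 18, 19, 19, 20]
s1→1 s2→2 e3→1 s3→2 e4→1 s4→2 s4→3  — peak 3.

3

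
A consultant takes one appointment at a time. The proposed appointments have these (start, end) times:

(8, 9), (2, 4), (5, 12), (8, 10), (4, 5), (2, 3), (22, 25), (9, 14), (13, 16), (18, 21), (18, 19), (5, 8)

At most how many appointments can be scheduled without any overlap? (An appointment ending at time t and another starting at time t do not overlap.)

By end time: (2,3), (2,4), (4,5), (5,8), (8,9), (8,10), (5,12), (9,14), (13,16), (18,19), (18,21), (22,25).
Pick (2,3); next start ≥ 3 → (4,5); next start ≥ 5 → (5,8); next start ≥ 8 → (8,9); next start ≥ 9 → (9,14); next start ≥ 14 → (18,19); next start ≥ 19 → (22,25).
Selected 7 appointments.

7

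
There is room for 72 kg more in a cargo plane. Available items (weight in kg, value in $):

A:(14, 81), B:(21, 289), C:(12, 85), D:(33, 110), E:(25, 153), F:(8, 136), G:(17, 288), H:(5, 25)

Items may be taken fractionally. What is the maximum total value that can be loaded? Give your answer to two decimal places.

883.68

Ratios (sorted): F 17.00, G 16.94, B 13.76, C 7.08, E 6.12, A 5.79, H 5.00, D 3.33
take F (8 @ 136); take G (17 @ 288); take B (21 @ 289); take C (12 @ 85); take 14/25 of E → 85.68. Capacity used 72/72.
Total value = 883.68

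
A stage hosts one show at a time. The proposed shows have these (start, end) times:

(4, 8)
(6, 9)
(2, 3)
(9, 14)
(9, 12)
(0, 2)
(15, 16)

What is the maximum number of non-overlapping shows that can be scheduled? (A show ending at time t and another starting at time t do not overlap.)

5

Sort by end time and greedily take each interval whose start is ≥ the last chosen end.
Sorted by end: (0,2)  (2,3)  (4,8)  (6,9)  (9,12)  (9,14)  (15,16)
take (0,2); take (2,3); take (4,8); take (9,12); skip (9,14); take (15,16).
Selected 5 shows.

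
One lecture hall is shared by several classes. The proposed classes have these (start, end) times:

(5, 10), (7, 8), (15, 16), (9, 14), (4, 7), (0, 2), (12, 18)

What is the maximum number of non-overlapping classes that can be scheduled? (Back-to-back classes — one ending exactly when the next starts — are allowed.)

5

Sort by end time and greedily take each interval whose start is ≥ the last chosen end.
By end time: (0,2), (4,7), (7,8), (5,10), (9,14), (15,16), (12,18).
Pick (0,2); next start ≥ 2 → (4,7); next start ≥ 7 → (7,8); next start ≥ 8 → (9,14); next start ≥ 14 → (15,16).
Selected 5 classes.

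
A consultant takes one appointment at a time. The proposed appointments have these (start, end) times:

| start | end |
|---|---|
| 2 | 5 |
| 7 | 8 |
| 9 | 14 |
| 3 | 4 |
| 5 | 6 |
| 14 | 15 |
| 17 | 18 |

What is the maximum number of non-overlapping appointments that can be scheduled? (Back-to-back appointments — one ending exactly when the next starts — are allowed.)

Greedy by earliest finish: after sorting by end time, pick each interval compatible with the last pick.
Sorted by end: (3,4)  (2,5)  (5,6)  (7,8)  (9,14)  (14,15)  (17,18)
take (3,4); take (5,6); take (7,8); take (9,14); take (14,15); take (17,18).
Selected 6 appointments.

6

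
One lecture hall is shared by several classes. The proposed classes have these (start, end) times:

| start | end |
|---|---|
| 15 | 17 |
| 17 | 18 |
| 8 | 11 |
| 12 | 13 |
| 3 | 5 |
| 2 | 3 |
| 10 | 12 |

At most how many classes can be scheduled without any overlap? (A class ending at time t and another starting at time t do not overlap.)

6

By end time: (2,3), (3,5), (8,11), (10,12), (12,13), (15,17), (17,18).
Pick (2,3); next start ≥ 3 → (3,5); next start ≥ 5 → (8,11); next start ≥ 11 → (12,13); next start ≥ 13 → (15,17); next start ≥ 17 → (17,18).
Selected 6 classes.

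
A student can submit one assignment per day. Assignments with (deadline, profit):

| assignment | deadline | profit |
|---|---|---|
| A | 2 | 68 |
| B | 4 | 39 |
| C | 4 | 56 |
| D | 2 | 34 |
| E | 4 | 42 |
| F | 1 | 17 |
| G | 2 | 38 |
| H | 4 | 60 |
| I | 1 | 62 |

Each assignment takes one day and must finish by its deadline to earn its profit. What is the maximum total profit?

246

Profit order: A=68 I=62 H=60 C=56 E=42 B=39 G=38 D=34 F=17
Assign: A→slot 2, I→slot 1, H→slot 4, C→slot 3, E skipped, B skipped, G skipped, D skipped, F skipped.
Slots: [1:I] [2:A] [3:C] [4:H]
Profit = 62 + 68 + 56 + 60 = 246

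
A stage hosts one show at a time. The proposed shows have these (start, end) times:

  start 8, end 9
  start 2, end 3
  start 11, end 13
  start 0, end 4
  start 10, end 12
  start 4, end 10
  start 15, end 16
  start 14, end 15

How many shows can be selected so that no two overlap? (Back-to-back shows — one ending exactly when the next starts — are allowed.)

5

Order by finish time; keep every interval that doesn't clash with the previous kept one.
Sorted by end: (2,3)  (0,4)  (8,9)  (4,10)  (10,12)  (11,13)  (14,15)  (15,16)
take (2,3); take (8,9); skip (4,10); take (10,12); take (14,15); take (15,16).
Selected 5 shows.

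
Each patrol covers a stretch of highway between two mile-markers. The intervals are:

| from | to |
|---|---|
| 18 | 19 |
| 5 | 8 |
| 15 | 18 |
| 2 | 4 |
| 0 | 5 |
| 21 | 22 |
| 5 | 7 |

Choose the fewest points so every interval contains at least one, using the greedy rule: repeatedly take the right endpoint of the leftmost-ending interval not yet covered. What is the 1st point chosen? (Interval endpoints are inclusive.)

4

Sort by right endpoint; whenever an interval is uncovered, place a point at its right end.
By right end: [2,4]  [0,5]  [5,7]  [5,8]  [15,18]  [18,19]  [21,22]
[2,4] uncovered → point at 4; [5,7] uncovered → point at 7; [15,18] uncovered → point at 18; [21,22] uncovered → point at 22.
Points: 4, 7, 18, 22 (4 total).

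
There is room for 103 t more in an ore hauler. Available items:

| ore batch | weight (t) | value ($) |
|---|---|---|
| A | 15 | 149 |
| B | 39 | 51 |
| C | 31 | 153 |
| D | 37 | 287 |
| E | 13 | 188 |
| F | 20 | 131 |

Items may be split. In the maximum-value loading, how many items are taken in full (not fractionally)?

Greedy by value/weight ratio, highest first.
Order: E (188/13=14.46) > A (149/15=9.93) > D (287/37=7.76) > F (131/20=6.55) > C (153/31=4.94) > B (51/39=1.31)
Fill: take E (13 @ 188) → take A (15 @ 149) → take D (37 @ 287) → take F (20 @ 131) → take 18/31 of C → 88.84; 103/103 used.
4 item(s) taken whole; one partial (take 18/31 of C).

4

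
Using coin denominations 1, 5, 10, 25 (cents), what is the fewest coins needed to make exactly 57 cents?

5

57 = 2×25 + 1×5 + 2×1
Total coins = 2 + 1 + 2 = 5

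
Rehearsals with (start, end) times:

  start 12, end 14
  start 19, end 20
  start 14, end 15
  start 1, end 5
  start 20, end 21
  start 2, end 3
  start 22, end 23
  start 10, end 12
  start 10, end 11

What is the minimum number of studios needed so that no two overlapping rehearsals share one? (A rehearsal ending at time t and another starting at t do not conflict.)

2

starts: [1, 2, 10, 10, 12, 14, 19, 20, 22]
ends:   [3, 5, 11, 12, 14, 15, 20, 21, 23]
s1→1 s2→2  — peak 2.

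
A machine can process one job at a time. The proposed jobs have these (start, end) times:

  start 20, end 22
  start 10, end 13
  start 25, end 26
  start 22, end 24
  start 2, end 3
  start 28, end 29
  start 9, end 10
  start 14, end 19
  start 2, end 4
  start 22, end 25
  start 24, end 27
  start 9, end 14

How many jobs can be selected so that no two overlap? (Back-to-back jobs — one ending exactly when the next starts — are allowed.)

8

Greedy by earliest finish: after sorting by end time, pick each interval compatible with the last pick.
Sorted by end: (2,3)  (2,4)  (9,10)  (10,13)  (9,14)  (14,19)  (20,22)  (22,24)  (22,25)  (25,26)  (24,27)  (28,29)
take (2,3); take (9,10); take (10,13); take (14,19); take (20,22); take (22,24); skip (22,25); take (25,26); take (28,29).
Selected 8 jobs.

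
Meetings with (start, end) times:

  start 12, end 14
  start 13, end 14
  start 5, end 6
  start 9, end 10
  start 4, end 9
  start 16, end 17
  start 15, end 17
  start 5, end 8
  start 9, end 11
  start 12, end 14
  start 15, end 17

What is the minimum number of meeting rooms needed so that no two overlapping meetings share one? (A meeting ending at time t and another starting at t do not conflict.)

3

starts: [4, 5, 5, 9, 9, 12, 12, 13, 15, 15, 16]
ends:   [6, 8, 9, 10, 11, 14, 14, 14, 17, 17, 17]
s4→1 s5→2 s5→3  — peak 3.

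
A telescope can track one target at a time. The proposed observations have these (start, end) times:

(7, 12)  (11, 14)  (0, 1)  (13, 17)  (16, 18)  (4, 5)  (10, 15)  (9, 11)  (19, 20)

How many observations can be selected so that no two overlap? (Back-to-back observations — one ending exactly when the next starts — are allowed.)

6

Sorted by end: (0,1)  (4,5)  (9,11)  (7,12)  (11,14)  (10,15)  (13,17)  (16,18)  (19,20)
take (0,1); take (4,5); take (9,11); skip (7,12); take (11,14); skip (10,15); take (16,18); take (19,20).
Selected 6 observations.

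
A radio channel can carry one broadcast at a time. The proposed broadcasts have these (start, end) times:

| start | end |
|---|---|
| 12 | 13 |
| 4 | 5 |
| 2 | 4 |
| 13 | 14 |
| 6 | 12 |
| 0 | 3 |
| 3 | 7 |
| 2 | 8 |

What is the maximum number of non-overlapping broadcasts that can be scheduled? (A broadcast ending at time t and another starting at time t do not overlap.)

5

Sorted by end: (0,3)  (2,4)  (4,5)  (3,7)  (2,8)  (6,12)  (12,13)  (13,14)
take (0,3); take (4,5); skip (3,7); take (6,12); take (12,13); take (13,14).
Selected 5 broadcasts.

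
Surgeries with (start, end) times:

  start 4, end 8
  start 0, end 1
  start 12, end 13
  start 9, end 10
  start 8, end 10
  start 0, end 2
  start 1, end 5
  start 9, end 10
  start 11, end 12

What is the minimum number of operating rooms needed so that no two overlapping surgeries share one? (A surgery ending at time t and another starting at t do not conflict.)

3

Count concurrent intervals with a sweep; the peak is the room count.
Events (time:±→running): 0:+→1 0:+→2 1:-→1 1:+→2 2:-→1 4:+→2 5:-→1 8:-→0 8:+→1 9:+→2 9:+→3 … peak 3.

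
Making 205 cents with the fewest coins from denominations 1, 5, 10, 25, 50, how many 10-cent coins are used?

Use the largest denomination that fits, subtract, and repeat.
205 − 4×50→5 − 1×5→0
Count of 10: 0

0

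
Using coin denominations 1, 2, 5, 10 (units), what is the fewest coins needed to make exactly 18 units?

4

Use the largest denomination that fits, subtract, and repeat.
18 = 1×10 + 1×5 + 1×2 + 1×1
Total coins = 1 + 1 + 1 + 1 = 4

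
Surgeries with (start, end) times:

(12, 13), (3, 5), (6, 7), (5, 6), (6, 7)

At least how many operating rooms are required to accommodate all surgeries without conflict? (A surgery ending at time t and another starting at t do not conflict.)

Count concurrent intervals with a sweep; the peak is the room count.
Events (time:±→running): 3:+→1 5:-→0 5:+→1 6:-→0 6:+→1 6:+→2 … peak 2.

2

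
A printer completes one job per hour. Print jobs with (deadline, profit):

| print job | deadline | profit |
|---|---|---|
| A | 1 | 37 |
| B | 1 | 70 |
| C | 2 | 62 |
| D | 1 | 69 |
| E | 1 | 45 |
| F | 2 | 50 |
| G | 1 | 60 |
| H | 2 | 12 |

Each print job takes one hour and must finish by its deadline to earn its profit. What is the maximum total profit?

132

Take jobs in profit order; each goes to the latest open slot no later than its deadline.
By profit: B(d1,70), D(d1,69), C(d2,62), G(d1,60), F(d2,50), E(d1,45), A(d1,37), H(d2,12)
B→slot 1; D skipped; C→slot 2; G skipped; F skipped; E skipped; A skipped; H skipped.
Profit = 70 + 62 = 132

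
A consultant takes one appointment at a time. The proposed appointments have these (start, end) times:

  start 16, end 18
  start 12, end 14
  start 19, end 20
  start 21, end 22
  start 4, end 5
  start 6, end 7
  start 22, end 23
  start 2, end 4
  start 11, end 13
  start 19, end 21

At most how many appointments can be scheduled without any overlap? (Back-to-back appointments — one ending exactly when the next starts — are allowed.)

Sort by end time and greedily take each interval whose start is ≥ the last chosen end.
Sorted by end: (2,4)  (4,5)  (6,7)  (11,13)  (12,14)  (16,18)  (19,20)  (19,21)  (21,22)  (22,23)
take (2,4); take (4,5); take (6,7); take (11,13); take (16,18); take (19,20); take (21,22); take (22,23).
Selected 8 appointments.

8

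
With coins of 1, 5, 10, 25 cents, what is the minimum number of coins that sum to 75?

3

Use the largest denomination that fits, subtract, and repeat.
75 = 3×25
Total coins = 3 = 3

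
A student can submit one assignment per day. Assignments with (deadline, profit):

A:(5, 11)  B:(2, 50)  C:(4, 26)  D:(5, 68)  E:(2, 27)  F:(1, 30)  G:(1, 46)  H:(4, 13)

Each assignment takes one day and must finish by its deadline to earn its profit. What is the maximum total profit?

Sort by profit descending; place each in the latest free slot ≤ its deadline.
By profit: D(d5,68), B(d2,50), G(d1,46), F(d1,30), E(d2,27), C(d4,26), H(d4,13), A(d5,11)
D→slot 5; B→slot 2; G→slot 1; F skipped; E skipped; C→slot 4; H→slot 3; A skipped.
Profit = 46 + 50 + 13 + 26 + 68 = 203

203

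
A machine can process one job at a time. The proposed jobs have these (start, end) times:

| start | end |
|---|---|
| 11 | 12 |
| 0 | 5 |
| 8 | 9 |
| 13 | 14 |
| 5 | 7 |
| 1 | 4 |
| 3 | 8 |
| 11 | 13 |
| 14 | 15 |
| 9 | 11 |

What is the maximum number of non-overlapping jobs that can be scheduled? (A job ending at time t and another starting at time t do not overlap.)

7

Order by finish time; keep every interval that doesn't clash with the previous kept one.
Sorted by end: (1,4)  (0,5)  (5,7)  (3,8)  (8,9)  (9,11)  (11,12)  (11,13)  (13,14)  (14,15)
take (1,4); take (5,7); take (8,9); take (9,11); take (11,12); skip (11,13); take (13,14); take (14,15).
Selected 7 jobs.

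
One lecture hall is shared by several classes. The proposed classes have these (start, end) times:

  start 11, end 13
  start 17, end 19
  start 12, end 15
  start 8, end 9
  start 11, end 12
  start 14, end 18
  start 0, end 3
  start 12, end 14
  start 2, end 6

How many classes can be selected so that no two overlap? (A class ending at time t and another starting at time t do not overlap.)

5

Sort by end time and greedily take each interval whose start is ≥ the last chosen end.
Sorted by end: (0,3)  (2,6)  (8,9)  (11,12)  (11,13)  (12,14)  (12,15)  (14,18)  (17,19)
take (0,3); skip (2,6); take (8,9); take (11,12); take (12,14); take (14,18); skip (17,19).
Selected 5 classes.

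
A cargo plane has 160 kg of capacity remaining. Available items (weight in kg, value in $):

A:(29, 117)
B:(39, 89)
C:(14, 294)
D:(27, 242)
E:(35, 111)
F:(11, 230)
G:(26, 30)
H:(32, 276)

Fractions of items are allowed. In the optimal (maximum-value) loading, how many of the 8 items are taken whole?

6

Sort by value per unit weight and fill in that order.
Order: C (294/14=21.00) > F (230/11=20.91) > D (242/27=8.96) > H (276/32=8.62) > A (117/29=4.03) > E (111/35=3.17) > B (89/39=2.28) > G (30/26=1.15)
Fill: take C (14 @ 294) → take F (11 @ 230) → take D (27 @ 242) → take H (32 @ 276) → take A (29 @ 117) → take E (35 @ 111) → take 12/39 of B → 27.38; 160/160 used.
6 item(s) taken whole; one partial (take 12/39 of B).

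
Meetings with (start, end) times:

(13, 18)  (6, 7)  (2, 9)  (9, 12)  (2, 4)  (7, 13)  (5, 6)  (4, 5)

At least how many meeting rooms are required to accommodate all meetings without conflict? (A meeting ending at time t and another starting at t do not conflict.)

2

The answer is the maximum number of intervals overlapping at any instant.
starts: [2, 2, 4, 5, 6, 7, 9, 13]
ends:   [4, 5, 6, 7, 9, 12, 13, 18]
s2→1 s2→2  — peak 2.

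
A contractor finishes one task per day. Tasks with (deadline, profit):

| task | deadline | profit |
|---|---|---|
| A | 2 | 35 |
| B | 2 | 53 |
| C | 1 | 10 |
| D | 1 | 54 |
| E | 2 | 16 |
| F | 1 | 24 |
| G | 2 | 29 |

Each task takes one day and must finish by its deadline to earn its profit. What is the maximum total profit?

107

By profit: D(d1,54), B(d2,53), A(d2,35), G(d2,29), F(d1,24), E(d2,16), C(d1,10)
D→slot 1; B→slot 2; A skipped; G skipped; F skipped; E skipped; C skipped.
Profit = 54 + 53 = 107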